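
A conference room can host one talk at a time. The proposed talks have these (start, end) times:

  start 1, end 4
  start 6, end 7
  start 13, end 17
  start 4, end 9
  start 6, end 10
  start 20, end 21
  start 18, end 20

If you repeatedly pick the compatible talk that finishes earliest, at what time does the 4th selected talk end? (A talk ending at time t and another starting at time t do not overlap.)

Sorted by end: (1,4)  (6,7)  (4,9)  (6,10)  (13,17)  (18,20)  (20,21)
take (1,4); take (6,7); take (13,17); take (18,20); take (20,21).
Selected: (1,4) (6,7) (13,17) (18,20) (20,21)

20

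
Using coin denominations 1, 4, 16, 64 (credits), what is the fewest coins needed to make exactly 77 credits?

77 − 1×64→13 − 3×4→1 − 1×1→0
Total coins = 1 + 3 + 1 = 5

5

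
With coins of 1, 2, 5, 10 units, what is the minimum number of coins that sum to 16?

3

16 = 1×10 + 1×5 + 1×1
Total coins = 1 + 1 + 1 = 3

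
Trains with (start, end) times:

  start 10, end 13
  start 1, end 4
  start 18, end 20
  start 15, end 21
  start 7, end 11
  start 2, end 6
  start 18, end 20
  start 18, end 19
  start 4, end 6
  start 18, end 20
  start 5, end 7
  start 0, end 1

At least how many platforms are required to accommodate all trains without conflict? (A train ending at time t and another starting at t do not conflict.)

Count concurrent intervals with a sweep; the peak is the room count.
starts: [0, 1, 2, 4, 5, 7, 10, 15, 18, 18, 18, 18]
ends:   [1, 4, 6, 6, 7, 11, 13, 19, 20, 20, 20, 21]
s0→1 e1→0 s1→1 s2→2 e4→1 s4→2 s5→3 e6→2 e6→1 e7→0 s7→1 s10→2 e11→1 e13→0 s15→1 s18→2 s18→3 s18→4 s18→5  — peak 5.

5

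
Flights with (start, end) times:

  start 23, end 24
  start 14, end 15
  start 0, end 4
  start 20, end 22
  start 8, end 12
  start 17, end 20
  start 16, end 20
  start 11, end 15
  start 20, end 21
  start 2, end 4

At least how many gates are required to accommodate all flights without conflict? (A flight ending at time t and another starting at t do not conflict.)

Events (time:±→running): 0:+→1 2:+→2 … peak 2.

2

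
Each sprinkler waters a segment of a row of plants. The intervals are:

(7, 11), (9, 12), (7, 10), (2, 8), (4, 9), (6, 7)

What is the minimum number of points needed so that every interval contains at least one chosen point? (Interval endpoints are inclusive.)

Sorted: [6,7] [2,8] [4,9] [7,10] [7,11] [9,12]
{[6,7],[2,8],[4,9],[7,10],[7,11]} hit by 7; {[9,12]} hit by 12.
Points: 7, 12 (2 total).

2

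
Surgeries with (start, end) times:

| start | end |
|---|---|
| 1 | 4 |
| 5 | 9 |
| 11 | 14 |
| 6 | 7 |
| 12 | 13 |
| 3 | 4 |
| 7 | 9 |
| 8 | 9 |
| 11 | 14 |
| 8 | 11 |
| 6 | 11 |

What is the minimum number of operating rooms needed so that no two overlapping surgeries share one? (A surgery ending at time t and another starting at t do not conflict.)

5

starts: [1, 3, 5, 6, 6, 7, 8, 8, 11, 11, 12]
ends:   [4, 4, 7, 9, 9, 9, 11, 11, 13, 14, 14]
s1→1 s3→2 e4→1 e4→0 s5→1 s6→2 s6→3 e7→2 s7→3 s8→4 s8→5  — peak 5.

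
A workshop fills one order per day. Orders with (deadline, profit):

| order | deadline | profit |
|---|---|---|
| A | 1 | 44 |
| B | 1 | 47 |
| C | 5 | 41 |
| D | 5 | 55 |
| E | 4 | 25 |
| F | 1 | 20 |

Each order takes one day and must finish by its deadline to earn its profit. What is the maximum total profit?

Sort by profit descending; place each in the latest free slot ≤ its deadline.
By profit: D(d5,55), B(d1,47), A(d1,44), C(d5,41), E(d4,25), F(d1,20)
D→slot 5; B→slot 1; A skipped; C→slot 4; E→slot 3; F skipped.
Profit = 47 + 25 + 41 + 55 = 168

168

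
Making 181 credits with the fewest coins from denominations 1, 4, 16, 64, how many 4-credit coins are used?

1

Greedy: take as many of the largest coin as possible, then repeat with the remainder.
181 = 2×64 + 3×16 + 1×4 + 1×1
Count of 4: 1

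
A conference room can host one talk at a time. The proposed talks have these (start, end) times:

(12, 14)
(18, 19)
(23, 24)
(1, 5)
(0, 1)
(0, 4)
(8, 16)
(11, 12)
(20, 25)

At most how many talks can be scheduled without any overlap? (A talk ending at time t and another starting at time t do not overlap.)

6

Greedy by earliest finish: after sorting by end time, pick each interval compatible with the last pick.
By end time: (0,1), (0,4), (1,5), (11,12), (12,14), (8,16), (18,19), (23,24), (20,25).
Pick (0,1); next start ≥ 1 → (1,5); next start ≥ 5 → (11,12); next start ≥ 12 → (12,14); next start ≥ 14 → (18,19); next start ≥ 19 → (23,24).
Selected 6 talks.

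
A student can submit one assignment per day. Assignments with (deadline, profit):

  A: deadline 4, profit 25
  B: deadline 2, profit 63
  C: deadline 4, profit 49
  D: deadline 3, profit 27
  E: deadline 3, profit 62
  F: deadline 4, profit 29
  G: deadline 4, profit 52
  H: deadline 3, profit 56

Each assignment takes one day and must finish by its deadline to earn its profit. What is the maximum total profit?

233

Take jobs in profit order; each goes to the latest open slot no later than its deadline.
By profit: B(d2,63), E(d3,62), H(d3,56), G(d4,52), C(d4,49), F(d4,29), D(d3,27), A(d4,25)
B→slot 2; E→slot 3; H→slot 1; G→slot 4; C skipped; F skipped; D skipped; A skipped.
Profit = 56 + 63 + 62 + 52 = 233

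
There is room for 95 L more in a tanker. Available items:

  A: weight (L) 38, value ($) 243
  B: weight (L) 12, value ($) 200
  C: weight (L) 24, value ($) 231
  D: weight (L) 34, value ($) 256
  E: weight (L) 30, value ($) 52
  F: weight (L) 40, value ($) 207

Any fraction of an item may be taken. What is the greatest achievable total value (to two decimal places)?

Greedy by value/weight ratio, highest first.
Ratios (sorted): B 16.67, C 9.62, D 7.53, A 6.39, F 5.17, E 1.73
take B (12 @ 200); take C (24 @ 231); take D (34 @ 256); take 25/38 of A → 159.87. Capacity used 95/95.
Total value = 846.87

846.87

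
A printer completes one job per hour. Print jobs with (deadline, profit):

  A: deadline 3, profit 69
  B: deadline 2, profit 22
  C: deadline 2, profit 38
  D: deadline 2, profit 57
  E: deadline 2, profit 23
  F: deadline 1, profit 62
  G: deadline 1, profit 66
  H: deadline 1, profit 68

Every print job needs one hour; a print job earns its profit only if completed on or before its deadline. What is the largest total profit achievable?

194

Take jobs in profit order; each goes to the latest open slot no later than its deadline.
Profit order: A=69 H=68 G=66 F=62 D=57 C=38 E=23 B=22
Assign: A→slot 3, H→slot 1, G skipped, F skipped, D→slot 2, C skipped, E skipped, B skipped.
Slots: [1:H] [2:D] [3:A]
Profit = 68 + 57 + 69 = 194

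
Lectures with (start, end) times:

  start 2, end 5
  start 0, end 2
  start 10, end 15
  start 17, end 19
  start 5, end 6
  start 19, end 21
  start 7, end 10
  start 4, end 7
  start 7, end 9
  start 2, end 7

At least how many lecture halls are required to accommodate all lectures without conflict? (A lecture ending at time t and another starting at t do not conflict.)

3

Events (time:±→running): 0:+→1 2:-→0 2:+→1 2:+→2 4:+→3 … peak 3.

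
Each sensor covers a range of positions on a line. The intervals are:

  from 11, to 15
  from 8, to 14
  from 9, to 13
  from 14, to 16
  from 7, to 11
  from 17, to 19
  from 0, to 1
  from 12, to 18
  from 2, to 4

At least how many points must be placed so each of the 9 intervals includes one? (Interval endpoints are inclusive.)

5

Sorted: [0,1] [2,4] [7,11] [9,13] [8,14] [11,15] [14,16] [12,18] [17,19]
{[0,1]} hit by 1; {[2,4]} hit by 4; {[7,11],[9,13],[8,14],[11,15]} hit by 11; {[14,16],[12,18]} hit by 16; {[17,19]} hit by 19.
Points: 1, 4, 11, 16, 19 (5 total).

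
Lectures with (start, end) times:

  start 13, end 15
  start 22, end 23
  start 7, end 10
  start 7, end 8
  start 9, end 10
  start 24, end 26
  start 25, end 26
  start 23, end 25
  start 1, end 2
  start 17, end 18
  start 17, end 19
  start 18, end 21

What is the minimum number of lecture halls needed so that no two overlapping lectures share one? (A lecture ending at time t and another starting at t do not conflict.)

Count concurrent intervals with a sweep; the peak is the room count.
starts: [1, 7, 7, 9, 13, 17, 17, 18, 22, 23, 24, 25]
ends:   [2, 8, 10, 10, 15, 18, 19, 21, 23, 25, 26, 26]
s1→1 e2→0 s7→1 s7→2  — peak 2.

2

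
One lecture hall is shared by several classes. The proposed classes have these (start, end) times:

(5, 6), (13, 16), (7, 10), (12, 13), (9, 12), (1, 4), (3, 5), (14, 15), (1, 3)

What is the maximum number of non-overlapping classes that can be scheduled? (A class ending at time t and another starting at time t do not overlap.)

6

Sorted by end: (1,3)  (1,4)  (3,5)  (5,6)  (7,10)  (9,12)  (12,13)  (14,15)  (13,16)
take (1,3); take (3,5); take (5,6); take (7,10); skip (9,12); take (12,13); take (14,15); skip (13,16).
Selected 6 classes.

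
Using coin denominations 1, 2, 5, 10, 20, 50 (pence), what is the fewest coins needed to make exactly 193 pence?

7

193 − 3×50→43 − 2×20→3 − 1×2→1 − 1×1→0
Total coins = 3 + 2 + 1 + 1 = 7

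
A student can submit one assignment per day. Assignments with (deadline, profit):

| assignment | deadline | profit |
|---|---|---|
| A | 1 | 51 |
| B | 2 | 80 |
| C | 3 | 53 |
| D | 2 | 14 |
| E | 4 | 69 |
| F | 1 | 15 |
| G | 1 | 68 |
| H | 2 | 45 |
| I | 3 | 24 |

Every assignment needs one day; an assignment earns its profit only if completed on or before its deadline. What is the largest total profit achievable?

Sort by profit descending; place each in the latest free slot ≤ its deadline.
Profit order: B=80 E=69 G=68 C=53 A=51 H=45 I=24 F=15 D=14
Assign: B→slot 2, E→slot 4, G→slot 1, C→slot 3, A skipped, H skipped, I skipped, F skipped, D skipped.
Slots: [1:G] [2:B] [3:C] [4:E]
Profit = 68 + 80 + 53 + 69 = 270

270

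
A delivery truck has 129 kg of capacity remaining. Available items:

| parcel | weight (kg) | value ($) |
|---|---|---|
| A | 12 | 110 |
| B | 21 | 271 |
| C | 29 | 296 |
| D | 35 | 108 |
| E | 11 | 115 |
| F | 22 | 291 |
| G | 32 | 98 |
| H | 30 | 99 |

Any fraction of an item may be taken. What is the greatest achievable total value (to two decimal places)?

1194.34

Sort by value per unit weight and fill in that order.
Ratios (sorted): F 13.23, B 12.90, E 10.45, C 10.21, A 9.17, H 3.30, D 3.09, G 3.06
take F (22 @ 291); take B (21 @ 271); take E (11 @ 115); take C (29 @ 296); take A (12 @ 110); take H (30 @ 99); take 4/35 of D → 12.34. Capacity used 129/129.
Total value = 1194.34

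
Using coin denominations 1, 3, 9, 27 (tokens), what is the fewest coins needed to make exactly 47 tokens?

Use the largest denomination that fits, subtract, and repeat.
47 − 1×27→20 − 2×9→2 − 2×1→0
Total coins = 1 + 2 + 2 = 5

5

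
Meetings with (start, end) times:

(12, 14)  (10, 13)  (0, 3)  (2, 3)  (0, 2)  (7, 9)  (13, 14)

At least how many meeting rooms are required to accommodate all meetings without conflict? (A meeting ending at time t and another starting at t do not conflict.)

Count concurrent intervals with a sweep; the peak is the room count.
starts: [0, 0, 2, 7, 10, 12, 13]
ends:   [2, 3, 3, 9, 13, 14, 14]
s0→1 s0→2  — peak 2.

2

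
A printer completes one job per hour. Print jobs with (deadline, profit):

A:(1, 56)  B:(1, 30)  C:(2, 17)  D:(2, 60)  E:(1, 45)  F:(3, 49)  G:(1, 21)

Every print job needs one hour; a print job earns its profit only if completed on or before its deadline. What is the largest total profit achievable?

165

Take jobs in profit order; each goes to the latest open slot no later than its deadline.
Profit order: D=60 A=56 F=49 E=45 B=30 G=21 C=17
Assign: D→slot 2, A→slot 1, F→slot 3, E skipped, B skipped, G skipped, C skipped.
Slots: [1:A] [2:D] [3:F]
Profit = 56 + 60 + 49 = 165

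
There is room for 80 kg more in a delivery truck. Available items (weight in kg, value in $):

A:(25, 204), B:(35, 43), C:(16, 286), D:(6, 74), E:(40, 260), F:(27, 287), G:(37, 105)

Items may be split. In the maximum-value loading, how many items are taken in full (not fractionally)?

4

Order: C (286/16=17.88) > D (74/6=12.33) > F (287/27=10.63) > A (204/25=8.16) > E (260/40=6.50) > G (105/37=2.84) > B (43/35=1.23)
Fill: take C (16 @ 286) → take D (6 @ 74) → take F (27 @ 287) → take A (25 @ 204) → take 6/40 of E → 39.00; 80/80 used.
4 item(s) taken whole; one partial (take 6/40 of E).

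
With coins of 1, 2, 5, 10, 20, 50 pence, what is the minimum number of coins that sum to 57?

57 = 1×50 + 1×5 + 1×2
Total coins = 1 + 1 + 1 = 3

3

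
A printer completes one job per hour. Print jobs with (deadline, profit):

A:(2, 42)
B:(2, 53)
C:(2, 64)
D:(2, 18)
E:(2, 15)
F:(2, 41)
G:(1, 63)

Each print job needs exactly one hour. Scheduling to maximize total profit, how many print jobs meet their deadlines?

2

Sort by profit descending; place each in the latest free slot ≤ its deadline.
By profit: C(d2,64), G(d1,63), B(d2,53), A(d2,42), F(d2,41), D(d2,18), E(d2,15)
C→slot 2; G→slot 1; B skipped; A skipped; F skipped; D skipped; E skipped.
2 of 7 scheduled.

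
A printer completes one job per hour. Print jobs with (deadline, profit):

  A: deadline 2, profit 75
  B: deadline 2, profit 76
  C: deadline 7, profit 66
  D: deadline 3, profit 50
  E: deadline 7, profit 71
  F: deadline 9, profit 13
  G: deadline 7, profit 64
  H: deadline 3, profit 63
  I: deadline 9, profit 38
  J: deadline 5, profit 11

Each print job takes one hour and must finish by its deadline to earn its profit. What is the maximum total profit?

Take jobs in profit order; each goes to the latest open slot no later than its deadline.
By profit: B(d2,76), A(d2,75), E(d7,71), C(d7,66), G(d7,64), H(d3,63), D(d3,50), I(d9,38), F(d9,13), J(d5,11)
B→slot 2; A→slot 1; E→slot 7; C→slot 6; G→slot 5; H→slot 3; D skipped; I→slot 9; F→slot 8; J→slot 4.
Profit = 75 + 76 + 63 + 11 + 64 + 66 + 71 + 13 + 38 = 477

477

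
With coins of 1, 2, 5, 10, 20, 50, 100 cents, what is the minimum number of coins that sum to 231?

Use the largest denomination that fits, subtract, and repeat.
231 − 2×100→31 − 1×20→11 − 1×10→1 − 1×1→0
Total coins = 2 + 1 + 1 + 1 = 5

5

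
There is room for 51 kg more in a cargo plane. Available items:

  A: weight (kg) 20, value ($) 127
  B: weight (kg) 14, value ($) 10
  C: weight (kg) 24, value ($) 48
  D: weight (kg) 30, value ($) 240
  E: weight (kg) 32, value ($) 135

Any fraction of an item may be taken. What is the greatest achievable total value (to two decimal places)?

371.22

Ratios (sorted): D 8.00, A 6.35, E 4.22, C 2.00, B 0.71
take D (30 @ 240); take A (20 @ 127); take 1/32 of E → 4.22. Capacity used 51/51.
Total value = 371.22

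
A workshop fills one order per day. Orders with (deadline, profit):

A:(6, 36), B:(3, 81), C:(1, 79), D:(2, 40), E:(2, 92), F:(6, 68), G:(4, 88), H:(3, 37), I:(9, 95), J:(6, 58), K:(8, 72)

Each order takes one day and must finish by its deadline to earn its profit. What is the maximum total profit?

633

Take jobs in profit order; each goes to the latest open slot no later than its deadline.
Profit order: I=95 E=92 G=88 B=81 C=79 K=72 F=68 J=58 D=40 H=37 A=36
Assign: I→slot 9, E→slot 2, G→slot 4, B→slot 3, C→slot 1, K→slot 8, F→slot 6, J→slot 5, D skipped, H skipped, A skipped.
Slots: [1:C] [2:E] [3:B] [4:G] [5:J] [6:F] [8:K] [9:I]
Profit = 79 + 92 + 81 + 88 + 58 + 68 + 72 + 95 = 633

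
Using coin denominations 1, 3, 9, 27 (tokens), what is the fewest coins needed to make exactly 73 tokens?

73 − 2×27→19 − 2×9→1 − 1×1→0
Total coins = 2 + 2 + 1 = 5

5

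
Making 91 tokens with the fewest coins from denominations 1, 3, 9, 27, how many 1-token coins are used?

Greedy: take as many of the largest coin as possible, then repeat with the remainder.
91 − 3×27→10 − 1×9→1 − 1×1→0
Count of 1: 1

1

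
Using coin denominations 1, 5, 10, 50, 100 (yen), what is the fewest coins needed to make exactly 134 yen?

8

Greedy: take as many of the largest coin as possible, then repeat with the remainder.
134 − 1×100→34 − 3×10→4 − 4×1→0
Total coins = 1 + 3 + 4 = 8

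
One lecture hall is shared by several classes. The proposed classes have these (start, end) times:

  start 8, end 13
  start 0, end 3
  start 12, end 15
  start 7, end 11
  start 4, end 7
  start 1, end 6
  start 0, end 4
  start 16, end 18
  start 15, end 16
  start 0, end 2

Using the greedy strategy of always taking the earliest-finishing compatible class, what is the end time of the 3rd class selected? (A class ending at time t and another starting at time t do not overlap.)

11

Sort by end time and greedily take each interval whose start is ≥ the last chosen end.
Sorted by end: (0,2)  (0,3)  (0,4)  (1,6)  (4,7)  (7,11)  (8,13)  (12,15)  (15,16)  (16,18)
take (0,2); skip (0,3); take (4,7); take (7,11); skip (8,13); take (12,15); take (15,16); take (16,18).
Selected: (0,2) (4,7) (7,11) (12,15) (15,16) (16,18)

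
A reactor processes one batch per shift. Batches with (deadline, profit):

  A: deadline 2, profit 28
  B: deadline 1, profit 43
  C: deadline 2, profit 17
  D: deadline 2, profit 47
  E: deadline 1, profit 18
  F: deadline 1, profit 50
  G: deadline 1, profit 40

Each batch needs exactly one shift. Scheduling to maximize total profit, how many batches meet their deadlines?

2

By profit: F(d1,50), D(d2,47), B(d1,43), G(d1,40), A(d2,28), E(d1,18), C(d2,17)
F→slot 1; D→slot 2; B skipped; G skipped; A skipped; E skipped; C skipped.
2 of 7 scheduled.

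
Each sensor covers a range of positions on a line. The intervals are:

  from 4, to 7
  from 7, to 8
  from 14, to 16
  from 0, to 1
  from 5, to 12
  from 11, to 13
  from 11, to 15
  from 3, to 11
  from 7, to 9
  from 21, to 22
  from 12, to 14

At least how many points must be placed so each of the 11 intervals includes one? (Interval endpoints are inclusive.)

Sort by right endpoint; whenever an interval is uncovered, place a point at its right end.
Sorted: [0,1] [4,7] [7,8] [7,9] [3,11] [5,12] [11,13] [12,14] [11,15] [14,16] [21,22]
{[0,1]} hit by 1; {[4,7],[7,8],[7,9],[3,11],[5,12]} hit by 7; {[11,13],[12,14],[11,15]} hit by 13; {[14,16]} hit by 16; {[21,22]} hit by 22.
Points: 1, 7, 13, 16, 22 (5 total).

5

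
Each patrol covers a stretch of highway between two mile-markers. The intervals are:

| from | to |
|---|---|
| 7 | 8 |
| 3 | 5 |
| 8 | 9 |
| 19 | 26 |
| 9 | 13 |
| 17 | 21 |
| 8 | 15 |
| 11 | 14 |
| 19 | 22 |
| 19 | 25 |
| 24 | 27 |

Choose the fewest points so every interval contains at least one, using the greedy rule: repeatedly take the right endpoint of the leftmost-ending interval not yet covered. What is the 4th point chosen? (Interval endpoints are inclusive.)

By right end: [3,5]  [7,8]  [8,9]  [9,13]  [11,14]  [8,15]  [17,21]  [19,22]  [19,25]  [19,26]  [24,27]
[3,5] uncovered → point at 5; [7,8] uncovered → point at 8; [9,13] uncovered → point at 13; [17,21] uncovered → point at 21; [24,27] uncovered → point at 27.
Points: 5, 8, 13, 21, 27 (5 total).

21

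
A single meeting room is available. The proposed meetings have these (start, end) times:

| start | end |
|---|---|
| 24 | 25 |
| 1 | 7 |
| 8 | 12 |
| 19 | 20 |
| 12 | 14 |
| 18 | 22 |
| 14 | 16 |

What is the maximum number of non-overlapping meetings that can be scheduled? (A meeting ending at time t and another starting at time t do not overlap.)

Sort by end time and greedily take each interval whose start is ≥ the last chosen end.
By end time: (1,7), (8,12), (12,14), (14,16), (19,20), (18,22), (24,25).
Pick (1,7); next start ≥ 7 → (8,12); next start ≥ 12 → (12,14); next start ≥ 14 → (14,16); next start ≥ 16 → (19,20); next start ≥ 20 → (24,25).
Selected 6 meetings.

6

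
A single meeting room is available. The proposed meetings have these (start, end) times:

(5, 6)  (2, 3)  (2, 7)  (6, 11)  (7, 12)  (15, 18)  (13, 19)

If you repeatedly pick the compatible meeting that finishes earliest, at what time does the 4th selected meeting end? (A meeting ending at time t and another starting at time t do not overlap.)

18

By end time: (2,3), (5,6), (2,7), (6,11), (7,12), (15,18), (13,19).
Pick (2,3); next start ≥ 3 → (5,6); next start ≥ 6 → (6,11); next start ≥ 11 → (15,18).
Selected: (2,3) (5,6) (6,11) (15,18)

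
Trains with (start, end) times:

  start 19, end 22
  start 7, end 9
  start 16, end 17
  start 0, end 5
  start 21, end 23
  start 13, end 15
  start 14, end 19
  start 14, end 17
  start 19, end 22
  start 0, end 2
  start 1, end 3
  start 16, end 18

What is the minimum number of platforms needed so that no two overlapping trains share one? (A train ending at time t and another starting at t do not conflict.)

4

The answer is the maximum number of intervals overlapping at any instant.
starts: [0, 0, 1, 7, 13, 14, 14, 16, 16, 19, 19, 21]
ends:   [2, 3, 5, 9, 15, 17, 17, 18, 19, 22, 22, 23]
s0→1 s0→2 s1→3 e2→2 e3→1 e5→0 s7→1 e9→0 s13→1 s14→2 s14→3 e15→2 s16→3 s16→4  — peak 4.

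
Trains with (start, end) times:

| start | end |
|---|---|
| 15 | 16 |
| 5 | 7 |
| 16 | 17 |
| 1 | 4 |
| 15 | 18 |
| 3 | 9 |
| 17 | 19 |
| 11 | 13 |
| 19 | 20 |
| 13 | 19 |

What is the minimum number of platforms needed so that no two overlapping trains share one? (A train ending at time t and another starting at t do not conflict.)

The answer is the maximum number of intervals overlapping at any instant.
Events (time:±→running): 1:+→1 3:+→2 4:-→1 5:+→2 7:-→1 9:-→0 11:+→1 13:-→0 13:+→1 15:+→2 15:+→3 … peak 3.

3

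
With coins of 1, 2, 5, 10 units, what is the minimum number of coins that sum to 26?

Greedy: take as many of the largest coin as possible, then repeat with the remainder.
26 − 2×10→6 − 1×5→1 − 1×1→0
Total coins = 2 + 1 + 1 = 4

4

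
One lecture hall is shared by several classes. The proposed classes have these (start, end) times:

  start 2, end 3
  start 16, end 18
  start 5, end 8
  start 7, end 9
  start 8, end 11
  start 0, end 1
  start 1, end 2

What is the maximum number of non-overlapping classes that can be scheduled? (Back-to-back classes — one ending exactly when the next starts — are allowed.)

Order by finish time; keep every interval that doesn't clash with the previous kept one.
By end time: (0,1), (1,2), (2,3), (5,8), (7,9), (8,11), (16,18).
Pick (0,1); next start ≥ 1 → (1,2); next start ≥ 2 → (2,3); next start ≥ 3 → (5,8); next start ≥ 8 → (8,11); next start ≥ 11 → (16,18).
Selected 6 classes.

6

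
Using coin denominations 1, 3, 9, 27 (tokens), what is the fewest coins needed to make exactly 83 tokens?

5

Greedy: take as many of the largest coin as possible, then repeat with the remainder.
83 = 3×27 + 2×1
Total coins = 3 + 2 = 5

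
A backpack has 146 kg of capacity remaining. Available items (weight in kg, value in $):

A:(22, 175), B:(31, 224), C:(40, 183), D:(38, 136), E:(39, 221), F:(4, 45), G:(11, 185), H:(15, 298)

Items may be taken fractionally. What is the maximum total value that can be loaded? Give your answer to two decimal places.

1257.80

Order: H (298/15=19.87) > G (185/11=16.82) > F (45/4=11.25) > A (175/22=7.95) > B (224/31=7.23) > E (221/39=5.67) > C (183/40=4.58) > D (136/38=3.58)
Fill: take H (15 @ 298) → take G (11 @ 185) → take F (4 @ 45) → take A (22 @ 175) → take B (31 @ 224) → take E (39 @ 221) → take 24/40 of C → 109.80; 146/146 used.
Total value = 1257.80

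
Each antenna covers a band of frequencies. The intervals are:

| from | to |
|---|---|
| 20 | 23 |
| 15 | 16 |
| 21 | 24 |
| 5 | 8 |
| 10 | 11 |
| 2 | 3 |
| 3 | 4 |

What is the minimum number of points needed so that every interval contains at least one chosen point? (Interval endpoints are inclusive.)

Sort by right endpoint; whenever an interval is uncovered, place a point at its right end.
By right end: [2,3]  [3,4]  [5,8]  [10,11]  [15,16]  [20,23]  [21,24]
[2,3] uncovered → point at 3; [5,8] uncovered → point at 8; [10,11] uncovered → point at 11; [15,16] uncovered → point at 16; [20,23] uncovered → point at 23.
Points: 3, 8, 11, 16, 23 (5 total).

5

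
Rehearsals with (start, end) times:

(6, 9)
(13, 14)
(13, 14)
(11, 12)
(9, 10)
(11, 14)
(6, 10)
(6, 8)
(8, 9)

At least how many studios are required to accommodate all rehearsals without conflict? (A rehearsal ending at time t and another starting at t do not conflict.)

3

Count concurrent intervals with a sweep; the peak is the room count.
Events (time:±→running): 6:+→1 6:+→2 6:+→3 … peak 3.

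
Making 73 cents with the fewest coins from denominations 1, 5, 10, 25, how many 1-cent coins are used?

73 = 2×25 + 2×10 + 3×1
Count of 1: 3

3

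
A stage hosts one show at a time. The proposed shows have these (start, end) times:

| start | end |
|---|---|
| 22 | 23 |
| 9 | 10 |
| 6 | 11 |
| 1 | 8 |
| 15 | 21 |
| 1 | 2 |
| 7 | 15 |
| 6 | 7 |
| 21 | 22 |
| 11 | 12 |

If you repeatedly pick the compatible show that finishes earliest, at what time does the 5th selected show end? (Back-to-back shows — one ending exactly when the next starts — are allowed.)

Sort by end time and greedily take each interval whose start is ≥ the last chosen end.
By end time: (1,2), (6,7), (1,8), (9,10), (6,11), (11,12), (7,15), (15,21), (21,22), (22,23).
Pick (1,2); next start ≥ 2 → (6,7); next start ≥ 7 → (9,10); next start ≥ 10 → (11,12); next start ≥ 12 → (15,21); next start ≥ 21 → (21,22); next start ≥ 22 → (22,23).
Selected: (1,2) (6,7) (9,10) (11,12) (15,21) (21,22) (22,23)

21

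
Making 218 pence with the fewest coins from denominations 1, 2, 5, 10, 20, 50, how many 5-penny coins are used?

Greedy: take as many of the largest coin as possible, then repeat with the remainder.
218 = 4×50 + 1×10 + 1×5 + 1×2 + 1×1
Count of 5: 1

1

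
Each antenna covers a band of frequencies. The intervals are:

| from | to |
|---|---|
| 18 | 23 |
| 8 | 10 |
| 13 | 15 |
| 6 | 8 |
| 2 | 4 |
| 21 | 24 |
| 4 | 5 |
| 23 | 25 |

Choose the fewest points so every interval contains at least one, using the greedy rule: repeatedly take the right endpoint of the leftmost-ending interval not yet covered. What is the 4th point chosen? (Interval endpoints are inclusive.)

By right end: [2,4]  [4,5]  [6,8]  [8,10]  [13,15]  [18,23]  [21,24]  [23,25]
[2,4] uncovered → point at 4; [6,8] uncovered → point at 8; [13,15] uncovered → point at 15; [18,23] uncovered → point at 23.
Points: 4, 8, 15, 23 (4 total).

23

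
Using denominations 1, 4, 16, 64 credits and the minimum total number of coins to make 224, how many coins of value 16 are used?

2

Greedy: take as many of the largest coin as possible, then repeat with the remainder.
224 − 3×64→32 − 2×16→0
Count of 16: 2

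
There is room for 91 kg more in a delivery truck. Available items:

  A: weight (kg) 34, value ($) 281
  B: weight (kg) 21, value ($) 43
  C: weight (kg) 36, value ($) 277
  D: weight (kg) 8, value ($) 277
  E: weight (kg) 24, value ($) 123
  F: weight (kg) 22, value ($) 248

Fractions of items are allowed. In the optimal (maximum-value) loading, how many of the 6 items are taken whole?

3

Ratios (sorted): D 34.62, F 11.27, A 8.26, C 7.69, E 5.12, B 2.05
take D (8 @ 277); take F (22 @ 248); take A (34 @ 281); take 27/36 of C → 207.75. Capacity used 91/91.
3 item(s) taken whole; one partial (take 27/36 of C).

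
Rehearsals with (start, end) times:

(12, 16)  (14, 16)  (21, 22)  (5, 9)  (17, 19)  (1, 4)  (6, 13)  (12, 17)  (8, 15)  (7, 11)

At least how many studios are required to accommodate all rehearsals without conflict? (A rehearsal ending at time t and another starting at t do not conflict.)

4

starts: [1, 5, 6, 7, 8, 12, 12, 14, 17, 21]
ends:   [4, 9, 11, 13, 15, 16, 16, 17, 19, 22]
s1→1 e4→0 s5→1 s6→2 s7→3 s8→4  — peak 4.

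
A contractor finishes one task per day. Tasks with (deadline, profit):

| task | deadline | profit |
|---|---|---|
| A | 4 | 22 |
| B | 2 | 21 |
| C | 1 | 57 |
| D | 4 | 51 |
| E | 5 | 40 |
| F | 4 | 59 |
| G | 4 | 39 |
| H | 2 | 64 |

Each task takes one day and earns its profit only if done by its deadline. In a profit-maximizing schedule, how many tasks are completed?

5

Profit order: H=64 F=59 C=57 D=51 E=40 G=39 A=22 B=21
Assign: H→slot 2, F→slot 4, C→slot 1, D→slot 3, E→slot 5, G skipped, A skipped, B skipped.
Slots: [1:C] [2:H] [3:D] [4:F] [5:E]
5 of 8 scheduled.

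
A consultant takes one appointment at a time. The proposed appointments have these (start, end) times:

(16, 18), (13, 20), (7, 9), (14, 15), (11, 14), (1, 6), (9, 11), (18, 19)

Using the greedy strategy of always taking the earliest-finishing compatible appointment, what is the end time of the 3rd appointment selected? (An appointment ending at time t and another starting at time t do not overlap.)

11

Sorted by end: (1,6)  (7,9)  (9,11)  (11,14)  (14,15)  (16,18)  (18,19)  (13,20)
take (1,6); take (7,9); take (9,11); take (11,14); take (14,15); take (16,18); take (18,19).
Selected: (1,6) (7,9) (9,11) (11,14) (14,15) (16,18) (18,19)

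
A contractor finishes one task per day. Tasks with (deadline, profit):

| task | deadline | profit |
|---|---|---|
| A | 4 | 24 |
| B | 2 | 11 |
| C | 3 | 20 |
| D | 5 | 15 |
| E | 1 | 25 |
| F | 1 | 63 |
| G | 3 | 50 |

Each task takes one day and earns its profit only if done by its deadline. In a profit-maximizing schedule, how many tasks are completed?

Sort by profit descending; place each in the latest free slot ≤ its deadline.
Profit order: F=63 G=50 E=25 A=24 C=20 D=15 B=11
Assign: F→slot 1, G→slot 3, E skipped, A→slot 4, C→slot 2, D→slot 5, B skipped.
Slots: [1:F] [2:C] [3:G] [4:A] [5:D]
5 of 7 scheduled.

5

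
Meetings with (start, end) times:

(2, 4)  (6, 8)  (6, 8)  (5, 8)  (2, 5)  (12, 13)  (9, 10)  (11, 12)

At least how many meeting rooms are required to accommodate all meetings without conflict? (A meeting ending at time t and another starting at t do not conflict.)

3

starts: [2, 2, 5, 6, 6, 9, 11, 12]
ends:   [4, 5, 8, 8, 8, 10, 12, 13]
s2→1 s2→2 e4→1 e5→0 s5→1 s6→2 s6→3  — peak 3.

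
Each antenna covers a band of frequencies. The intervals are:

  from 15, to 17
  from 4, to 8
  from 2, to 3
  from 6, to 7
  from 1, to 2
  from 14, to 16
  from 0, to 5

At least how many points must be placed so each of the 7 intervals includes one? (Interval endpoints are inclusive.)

3

Sort by right endpoint; whenever an interval is uncovered, place a point at its right end.
By right end: [1,2]  [2,3]  [0,5]  [6,7]  [4,8]  [14,16]  [15,17]
[1,2] uncovered → point at 2; [6,7] uncovered → point at 7; [14,16] uncovered → point at 16.
Points: 2, 7, 16 (3 total).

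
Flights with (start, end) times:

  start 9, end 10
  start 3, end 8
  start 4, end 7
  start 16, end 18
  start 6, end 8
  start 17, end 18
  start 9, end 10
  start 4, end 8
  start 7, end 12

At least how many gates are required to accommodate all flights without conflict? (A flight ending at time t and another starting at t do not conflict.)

starts: [3, 4, 4, 6, 7, 9, 9, 16, 17]
ends:   [7, 8, 8, 8, 10, 10, 12, 18, 18]
s3→1 s4→2 s4→3 s6→4  — peak 4.

4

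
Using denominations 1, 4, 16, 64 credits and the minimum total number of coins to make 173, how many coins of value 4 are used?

3

173 = 2×64 + 2×16 + 3×4 + 1×1
Count of 4: 3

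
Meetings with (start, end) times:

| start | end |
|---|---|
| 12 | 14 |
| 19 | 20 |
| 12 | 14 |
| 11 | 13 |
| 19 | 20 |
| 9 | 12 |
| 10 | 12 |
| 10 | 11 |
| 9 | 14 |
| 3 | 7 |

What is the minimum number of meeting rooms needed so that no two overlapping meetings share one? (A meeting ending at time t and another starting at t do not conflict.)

starts: [3, 9, 9, 10, 10, 11, 12, 12, 19, 19]
ends:   [7, 11, 12, 12, 13, 14, 14, 14, 20, 20]
s3→1 e7→0 s9→1 s9→2 s10→3 s10→4  — peak 4.

4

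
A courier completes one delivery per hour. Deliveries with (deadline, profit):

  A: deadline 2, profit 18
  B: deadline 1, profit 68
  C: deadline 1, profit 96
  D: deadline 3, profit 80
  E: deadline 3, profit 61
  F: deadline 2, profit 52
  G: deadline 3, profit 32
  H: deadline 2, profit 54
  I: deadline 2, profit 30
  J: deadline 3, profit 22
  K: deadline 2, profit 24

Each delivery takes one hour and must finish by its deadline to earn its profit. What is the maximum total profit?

Take jobs in profit order; each goes to the latest open slot no later than its deadline.
Profit order: C=96 D=80 B=68 E=61 H=54 F=52 G=32 I=30 K=24 J=22 A=18
Assign: C→slot 1, D→slot 3, B skipped, E→slot 2, H skipped, F skipped, G skipped, I skipped, K skipped, J skipped, A skipped.
Slots: [1:C] [2:E] [3:D]
Profit = 96 + 61 + 80 = 237

237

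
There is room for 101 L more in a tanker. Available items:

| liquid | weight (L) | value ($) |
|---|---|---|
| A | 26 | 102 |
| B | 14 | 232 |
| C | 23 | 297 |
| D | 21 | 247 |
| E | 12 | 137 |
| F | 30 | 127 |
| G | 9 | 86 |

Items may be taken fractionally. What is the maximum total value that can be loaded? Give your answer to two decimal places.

1092.13

Order: B (232/14=16.57) > C (297/23=12.91) > D (247/21=11.76) > E (137/12=11.42) > G (86/9=9.56) > F (127/30=4.23) > A (102/26=3.92)
Fill: take B (14 @ 232) → take C (23 @ 297) → take D (21 @ 247) → take E (12 @ 137) → take G (9 @ 86) → take 22/30 of F → 93.13; 101/101 used.
Total value = 1092.13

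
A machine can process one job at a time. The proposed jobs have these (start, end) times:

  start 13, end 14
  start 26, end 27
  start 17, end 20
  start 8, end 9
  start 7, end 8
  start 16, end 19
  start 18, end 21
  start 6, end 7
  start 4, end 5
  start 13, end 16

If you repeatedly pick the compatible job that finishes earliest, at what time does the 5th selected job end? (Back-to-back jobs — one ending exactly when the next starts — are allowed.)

14

By end time: (4,5), (6,7), (7,8), (8,9), (13,14), (13,16), (16,19), (17,20), (18,21), (26,27).
Pick (4,5); next start ≥ 5 → (6,7); next start ≥ 7 → (7,8); next start ≥ 8 → (8,9); next start ≥ 9 → (13,14); next start ≥ 14 → (16,19); next start ≥ 19 → (26,27).
Selected: (4,5) (6,7) (7,8) (8,9) (13,14) (16,19) (26,27)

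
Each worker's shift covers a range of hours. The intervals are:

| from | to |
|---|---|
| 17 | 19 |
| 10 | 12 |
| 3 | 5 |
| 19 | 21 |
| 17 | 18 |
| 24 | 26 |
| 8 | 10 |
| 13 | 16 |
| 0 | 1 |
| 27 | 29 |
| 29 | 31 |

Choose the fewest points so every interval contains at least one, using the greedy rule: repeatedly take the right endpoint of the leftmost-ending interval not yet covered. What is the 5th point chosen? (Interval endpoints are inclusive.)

Process intervals by earliest right end; each time one isn't hit yet, stab at its right endpoint.
Sorted: [0,1] [3,5] [8,10] [10,12] [13,16] [17,18] [17,19] [19,21] [24,26] [27,29] [29,31]
{[0,1]} hit by 1; {[3,5]} hit by 5; {[8,10],[10,12]} hit by 10; {[13,16]} hit by 16; {[17,18],[17,19]} hit by 18; {[19,21]} hit by 21; {[24,26]} hit by 26; {[27,29],[29,31]} hit by 29.
Points: 1, 5, 10, 16, 18, 21, 26, 29 (8 total).

18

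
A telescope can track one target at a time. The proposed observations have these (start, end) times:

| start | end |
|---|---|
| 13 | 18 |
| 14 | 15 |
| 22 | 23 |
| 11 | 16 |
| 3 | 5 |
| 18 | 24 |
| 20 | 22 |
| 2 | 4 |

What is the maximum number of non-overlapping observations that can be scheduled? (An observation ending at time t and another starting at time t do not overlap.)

4

Greedy by earliest finish: after sorting by end time, pick each interval compatible with the last pick.
Sorted by end: (2,4)  (3,5)  (14,15)  (11,16)  (13,18)  (20,22)  (22,23)  (18,24)
take (2,4); take (14,15); take (20,22); take (22,23).
Selected 4 observations.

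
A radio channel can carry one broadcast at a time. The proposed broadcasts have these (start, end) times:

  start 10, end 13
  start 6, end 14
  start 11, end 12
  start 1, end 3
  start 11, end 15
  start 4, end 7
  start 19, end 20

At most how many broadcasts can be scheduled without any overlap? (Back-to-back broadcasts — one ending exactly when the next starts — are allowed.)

4

Greedy by earliest finish: after sorting by end time, pick each interval compatible with the last pick.
By end time: (1,3), (4,7), (11,12), (10,13), (6,14), (11,15), (19,20).
Pick (1,3); next start ≥ 3 → (4,7); next start ≥ 7 → (11,12); next start ≥ 12 → (19,20).
Selected 4 broadcasts.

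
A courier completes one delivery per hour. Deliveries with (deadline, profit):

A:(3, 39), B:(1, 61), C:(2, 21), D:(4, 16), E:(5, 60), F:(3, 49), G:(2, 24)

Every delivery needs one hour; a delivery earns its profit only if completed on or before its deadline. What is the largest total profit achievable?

225

Sort by profit descending; place each in the latest free slot ≤ its deadline.
By profit: B(d1,61), E(d5,60), F(d3,49), A(d3,39), G(d2,24), C(d2,21), D(d4,16)
B→slot 1; E→slot 5; F→slot 3; A→slot 2; G skipped; C skipped; D→slot 4.
Profit = 61 + 39 + 49 + 16 + 60 = 225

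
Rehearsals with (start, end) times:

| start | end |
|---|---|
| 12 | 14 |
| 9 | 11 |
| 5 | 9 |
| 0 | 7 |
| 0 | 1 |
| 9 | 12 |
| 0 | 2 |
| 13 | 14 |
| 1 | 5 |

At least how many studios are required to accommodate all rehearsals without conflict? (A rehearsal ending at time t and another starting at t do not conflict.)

starts: [0, 0, 0, 1, 5, 9, 9, 12, 13]
ends:   [1, 2, 5, 7, 9, 11, 12, 14, 14]
s0→1 s0→2 s0→3  — peak 3.

3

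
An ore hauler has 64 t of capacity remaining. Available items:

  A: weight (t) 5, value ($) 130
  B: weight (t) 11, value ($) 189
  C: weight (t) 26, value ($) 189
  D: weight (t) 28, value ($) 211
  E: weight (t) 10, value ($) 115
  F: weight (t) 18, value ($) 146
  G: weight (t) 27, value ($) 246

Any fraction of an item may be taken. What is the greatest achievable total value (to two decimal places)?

769.22

Ratios (sorted): A 26.00, B 17.18, E 11.50, G 9.11, F 8.11, D 7.54, C 7.27
take A (5 @ 130); take B (11 @ 189); take E (10 @ 115); take G (27 @ 246); take 11/18 of F → 89.22. Capacity used 64/64.
Total value = 769.22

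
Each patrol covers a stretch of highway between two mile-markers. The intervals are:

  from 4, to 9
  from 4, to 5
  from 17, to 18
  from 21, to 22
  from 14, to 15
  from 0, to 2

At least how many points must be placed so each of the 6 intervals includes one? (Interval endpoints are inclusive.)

By right end: [0,2]  [4,5]  [4,9]  [14,15]  [17,18]  [21,22]
[0,2] uncovered → point at 2; [4,5] uncovered → point at 5; [14,15] uncovered → point at 15; [17,18] uncovered → point at 18; [21,22] uncovered → point at 22.
Points: 2, 5, 15, 18, 22 (5 total).

5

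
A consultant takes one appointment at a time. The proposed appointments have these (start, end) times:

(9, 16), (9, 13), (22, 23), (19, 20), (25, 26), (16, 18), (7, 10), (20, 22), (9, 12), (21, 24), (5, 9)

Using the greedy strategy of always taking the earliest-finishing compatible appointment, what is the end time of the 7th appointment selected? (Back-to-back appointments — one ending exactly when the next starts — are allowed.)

26

By end time: (5,9), (7,10), (9,12), (9,13), (9,16), (16,18), (19,20), (20,22), (22,23), (21,24), (25,26).
Pick (5,9); next start ≥ 9 → (9,12); next start ≥ 12 → (16,18); next start ≥ 18 → (19,20); next start ≥ 20 → (20,22); next start ≥ 22 → (22,23); next start ≥ 23 → (25,26).
Selected: (5,9) (9,12) (16,18) (19,20) (20,22) (22,23) (25,26)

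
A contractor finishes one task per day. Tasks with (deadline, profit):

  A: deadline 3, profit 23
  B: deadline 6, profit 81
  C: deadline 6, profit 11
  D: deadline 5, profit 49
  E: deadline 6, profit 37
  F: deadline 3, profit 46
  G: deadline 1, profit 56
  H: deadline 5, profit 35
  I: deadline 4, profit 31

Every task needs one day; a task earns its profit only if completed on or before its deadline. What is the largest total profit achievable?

Sort by profit descending; place each in the latest free slot ≤ its deadline.
By profit: B(d6,81), G(d1,56), D(d5,49), F(d3,46), E(d6,37), H(d5,35), I(d4,31), A(d3,23), C(d6,11)
B→slot 6; G→slot 1; D→slot 5; F→slot 3; E→slot 4; H→slot 2; I skipped; A skipped; C skipped.
Profit = 56 + 35 + 46 + 37 + 49 + 81 = 304

304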